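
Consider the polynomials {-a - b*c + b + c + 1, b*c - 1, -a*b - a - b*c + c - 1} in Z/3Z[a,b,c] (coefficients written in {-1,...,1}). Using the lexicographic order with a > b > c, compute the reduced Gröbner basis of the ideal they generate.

f_1 = -a - b*c + b + c + 1, LT = a.
f_2 = b*c - 1, LT = b*c.
f_3 = -a*b - a - b*c + c - 1, LT = a*b.

S(f_1,f_3): lcm = a*b. S = -a + b**2*c - b**2 + b*c - b + c - 1.
  leading term a: subtract (1)·f_1 from -a + b**2*c - b**2 + b*c - b + c - 1 → b**2*c - b**2 - b*c + b + 1
  leading term b**2*c: subtract (b)·f_2 from b**2*c - b**2 - b*c + b + 1 → -b**2 - b*c - b + 1
  leading term b**2: no divisor's leading term divides it; move -b**2 to the remainder.
  leading term b*c: subtract (-1)·f_2 from -b*c - b + 1 → -b
  leading term b: no divisor's leading term divides it; move -b to the remainder.
  remainder -b**2 - b ≠ 0; add g_4 = -b**2 - b to the basis.

S(f_2,f_3): lcm = a*b*c. S = -a*c - a - b*c**2 + c**2 - c.
  leading term a*c: subtract (c)·f_1 from -a*c - a - b*c**2 + c**2 - c → -a - b*c + c
  leading term a: subtract (1)·f_1 from -a - b*c + c → -b - 1
  leading term b: no divisor's leading term divides it; move -b to the remainder.
  leading term 1: no divisor's leading term divides it; move -1 to the remainder.
  remainder -b - 1 ≠ 0; add g_5 = -b - 1 to the basis.

S(f_2,g_5): lcm = b*c. S = -c - 1.
  leading term c: no divisor's leading term divides it; move -c to the remainder.
  leading term 1: no divisor's leading term divides it; move -1 to the remainder.
  remainder -c - 1 ≠ 0; add g_6 = -c - 1 to the basis.

The other S-polynomials (S(f_1,f_2), S(f_1,g_4), S(f_2,g_4), S(f_3,g_4), S(f_1,g_5), S(f_3,g_5), S(g_4,g_5), S(f_1,g_6), S(f_2,g_6), S(f_3,g_6), S(g_4,g_6), S(g_5,g_6)) all reduce to 0 modulo the current basis, so we have a Gröbner basis.
Inter-reduce: drop elements whose leading term is divisible by another's, tail-reduce, and make monic.

G = {a - 1, b + 1, c + 1}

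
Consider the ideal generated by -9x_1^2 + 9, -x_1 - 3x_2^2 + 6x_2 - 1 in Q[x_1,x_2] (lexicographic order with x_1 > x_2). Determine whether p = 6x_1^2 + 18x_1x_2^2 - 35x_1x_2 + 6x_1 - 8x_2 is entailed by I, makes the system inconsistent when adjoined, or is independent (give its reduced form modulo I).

6x_1^2 + 18x_1x_2^2 - 35x_1x_2 + 6x_1 - 8x_2 is independent of I; its normal form modulo I is -3x_2^3 + 6x_2^2 - 9x_2.

First compute the reduced Gröbner basis of I by Buchberger's algorithm.
f_1 = -9x_1^2 + 9, LT = x_1^2.
f_2 = -x_1 - 3x_2^2 + 6x_2 - 1, LT = x_1.

S(f_1,f_2): lcm = x_1^2. S = -3x_1x_2^2 + 6x_1x_2 - x_1 - 1.
  leading term x_1x_2^2: subtract (3x_2^2)·f_2 from -3x_1x_2^2 + 6x_1x_2 - x_1 - 1 → 6x_1x_2 - x_1 + 9x_2^4 - 18x_2^3 + 3x_2^2 - 1
  leading term x_1x_2: subtract (-6x_2)·f_2 from 6x_1x_2 - x_1 + 9x_2^4 - 18x_2^3 + 3x_2^2 - 1 → -x_1 + 9x_2^4 - 36x_2^3 + 39x_2^2 - 6x_2 - 1
  leading term x_1: subtract (1)·f_2 from -x_1 + 9x_2^4 - 36x_2^3 + 39x_2^2 - 6x_2 - 1 → 9x_2^4 - 36x_2^3 + 42x_2^2 - 12x_2
  leading term x_2^4: no divisor's leading term divides it; move 9x_2^4 to the remainder.
  leading term x_2^3: no divisor's leading term divides it; move -36x_2^3 to the remainder.
  leading term x_2^2: no divisor's leading term divides it; move 42x_2^2 to the remainder.
  leading term x_2: no divisor's leading term divides it; move -12x_2 to the remainder.
  remainder 9x_2^4 - 36x_2^3 + 42x_2^2 - 12x_2 ≠ 0; add h_3 = 9x_2^4 - 36x_2^3 + 42x_2^2 - 12x_2 to the basis.

The other S-polynomials (S(f_1,h_3), S(f_2,h_3)) all reduce to 0 modulo the current basis, so we have a Gröbner basis.
Inter-reduce: drop elements whose leading term is divisible by another's, tail-reduce, and make monic.
Reduced Gröbner basis: {x_1 + 3x_2^2 - 6x_2 + 1, x_2^4 - 4x_2^3 + 14/3x_2^2 - 4/3x_2}.
Label its elements g_1 = x_1 + 3x_2^2 - 6x_2 + 1, g_2 = x_2^4 - 4x_2^3 + 14/3x_2^2 - 4/3x_2.

Reduce p = 6x_1^2 + 18x_1x_2^2 - 35x_1x_2 + 6x_1 - 8x_2 modulo G:
  leading term x_1^2: subtract (6x_1)·g_1 from 6x_1^2 + 18x_1x_2^2 - 35x_1x_2 + 6x_1 - 8x_2 → x_1x_2 - 8x_2
  leading term x_1x_2: subtract (x_2)·g_1 from x_1x_2 - 8x_2 → -3x_2^3 + 6x_2^2 - 9x_2
  leading term x_2^3: no divisor's leading term divides it; move -3x_2^3 to the remainder.
  leading term x_2^2: no divisor's leading term divides it; move 6x_2^2 to the remainder.
  leading term x_2: no divisor's leading term divides it; move -9x_2 to the remainder.
  normal form = -3x_2^3 + 6x_2^2 - 9x_2.
The normal form is nonzero, so p ∉ I. Since p minus its normal form lies in I, I + (p) = I + (r) where r = -3x_2^3 + 6x_2^2 - 9x_2; decide whether this ideal is the whole ring.
Run Buchberger on G together with r (pairs among the g_i already reduce to 0 since G is a Gröbner basis):
g_1 = x_1 + 3x_2^2 - 6x_2 + 1, LT = x_1.
g_2 = x_2^4 - 4x_2^3 + 14/3x_2^2 - 4/3x_2, LT = x_2^4.
r = -3x_2^3 + 6x_2^2 - 9x_2, LT = x_2^3.

S(g_2,r): lcm = x_2^4. S = -2x_2^3 + 5/3x_2^2 - 4/3x_2.
  leading term x_2^3: subtract (2/3)·r from -2x_2^3 + 5/3x_2^2 - 4/3x_2 → -7/3x_2^2 + 14/3x_2
  leading term x_2^2: no divisor's leading term divides it; move -7/3x_2^2 to the remainder.
  leading term x_2: no divisor's leading term divides it; move 14/3x_2 to the remainder.
  remainder -7/3x_2^2 + 14/3x_2 ≠ 0; add m_4 = -7/3x_2^2 + 14/3x_2 to the basis.

S(g_2,m_4): lcm = x_2^4. S = -2x_2^3 + 14/3x_2^2 - 4/3x_2.
  leading term x_2^3: subtract (2/3)·r from -2x_2^3 + 14/3x_2^2 - 4/3x_2 → 2/3x_2^2 + 14/3x_2
  leading term x_2^2: subtract (-2/7)·m_4 from 2/3x_2^2 + 14/3x_2 → 6x_2
  leading term x_2: no divisor's leading term divides it; move 6x_2 to the remainder.
  remainder 6x_2 ≠ 0; add m_5 = 6x_2 to the basis.

The other S-polynomials (S(g_1,g_2), S(g_1,r), S(g_1,m_4), S(r,m_4), S(g_1,m_5), S(g_2,m_5), S(r,m_5), S(m_4,m_5)) all reduce to 0 modulo the current basis, so we have a Gröbner basis.
Inter-reduce: drop elements whose leading term is divisible by another's, tail-reduce, and make monic.
Reduced Gröbner basis: {x_1 + 1, x_2}.
The reduced Gröbner basis of I + (p) is {x_1 + 1, x_2} ≠ {1}, a proper ideal, so the enlarged system stays consistent: p is independent of I, with normal form -3x_2^3 + 6x_2^2 - 9x_2.

The remainder on division by a Gröbner basis is unique — it is the normal form.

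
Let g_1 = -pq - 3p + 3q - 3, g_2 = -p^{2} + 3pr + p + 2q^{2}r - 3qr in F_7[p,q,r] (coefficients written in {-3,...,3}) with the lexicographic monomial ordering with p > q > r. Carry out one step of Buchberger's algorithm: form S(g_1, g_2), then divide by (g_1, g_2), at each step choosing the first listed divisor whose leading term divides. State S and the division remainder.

lcm(LM(g_1), LM(g_2)) = p^{2}q.
S = (lcm/LT(g_1))·g_1 − (lcm/LT(g_2))·g_2 = 3p^{2} + 3pqr - 2pq + 3p + 2q^{3}r - 3q^{2}r.
Reduce S modulo (g_1, g_2) in that order:
  leading term p^{2}: subtract (-3)·g_2 from 3p^{2} + 3pqr - 2pq + 3p + 2q^{3}r - 3q^{2}r → 3pqr - 2pq + 2pr - p + 2q^{3}r + 3q^{2}r - 2qr
  leading term pqr: subtract (-3r)·g_1 from 3pqr - 2pq + 2pr - p + 2q^{3}r + 3q^{2}r - 2qr → -2pq - p + 2q^{3}r + 3q^{2}r - 2r
  leading term pq: subtract (2)·g_1 from -2pq - p + 2q^{3}r + 3q^{2}r - 2r → -2p + 2q^{3}r + 3q^{2}r + q - 2r - 1
  leading term p: no divisor's leading term divides it; move -2p to the remainder.
  leading term q^{3}r: no divisor's leading term divides it; move 2q^{3}r to the remainder.
  leading term q^{2}r: no divisor's leading term divides it; move 3q^{2}r to the remainder.
  leading term q: no divisor's leading term divides it; move q to the remainder.
  leading term r: no divisor's leading term divides it; move -2r to the remainder.
  leading term 1: no divisor's leading term divides it; move -1 to the remainder.
The remainder -2p + 2q^{3}r + 3q^{2}r + q - 2r - 1 is nonzero, so it would be added as the next basis element.

S(g_1, g_2) = 3p^{2} + 3pqr - 2pq + 3p + 2q^{3}r - 3q^{2}r; remainder on division = -2p + 2q^{3}r + 3q^{2}r + q - 2r - 1.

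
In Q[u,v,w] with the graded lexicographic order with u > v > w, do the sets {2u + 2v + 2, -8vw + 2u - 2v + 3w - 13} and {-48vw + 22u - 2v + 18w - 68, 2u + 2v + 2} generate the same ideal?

Yes, the ideals are equal.

Two ideals are equal iff their reduced Gröbner bases coincide (the reduced basis is unique for a fixed ordering).
Buchberger on the first generating set:
f_1 = 2u + 2v + 2, LT = u.
f_2 = -8vw + 2u - 2v + 3w - 13, LT = vw.

The S-polynomials (S(f_1,f_2)) all reduce to 0 modulo the current basis, so we have a Gröbner basis.
Inter-reduce: drop elements whose leading term is divisible by another's, tail-reduce, and make monic.
Reduced Gröbner basis: {vw + 1/2v - 3/8w + 15/8, u + v + 1}.

Buchberger on the second generating set:
h_1 = -48vw + 22u - 2v + 18w - 68, LT = vw.
h_2 = 2u + 2v + 2, LT = u.

The S-polynomials (S(h_1,h_2)) all reduce to 0 modulo the current basis, so we have a Gröbner basis.
Inter-reduce: drop elements whose leading term is divisible by another's, tail-reduce, and make monic.
Reduced Gröbner basis: {vw + 1/2v - 3/8w + 15/8, u + v + 1}.

These coincide, so the ideals are equal.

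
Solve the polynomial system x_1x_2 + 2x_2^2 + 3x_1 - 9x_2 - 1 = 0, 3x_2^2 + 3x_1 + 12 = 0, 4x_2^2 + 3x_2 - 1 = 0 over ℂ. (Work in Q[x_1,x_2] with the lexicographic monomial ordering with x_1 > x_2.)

{(-5, -1)}

Compute a lex Gröbner basis by Buchberger's algorithm.
f_1 = x_1x_2 + 3x_1 + 2x_2^2 - 9x_2 - 1, LT = x_1x_2.
f_2 = 3x_1 + 3x_2^2 + 12, LT = x_1.
f_3 = 4x_2^2 + 3x_2 - 1, LT = x_2^2.

S(f_1,f_2): lcm = x_1x_2. S = 3x_1 - x_2^3 + 2x_2^2 - 13x_2 - 1.
  leading term x_1: subtract (1)·f_2 from 3x_1 - x_2^3 + 2x_2^2 - 13x_2 - 1 → -x_2^3 - x_2^2 - 13x_2 - 13
  leading term x_2^3: subtract (-1/4x_2)·f_3 from -x_2^3 - x_2^2 - 13x_2 - 13 → -1/4x_2^2 - 53/4x_2 - 13
  leading term x_2^2: subtract (-1/16)·f_3 from -1/4x_2^2 - 53/4x_2 - 13 → -209/16x_2 - 209/16
  leading term x_2: no divisor's leading term divides it; move -209/16x_2 to the remainder.
  leading term 1: no divisor's leading term divides it; move -209/16 to the remainder.
  remainder -209/16x_2 - 209/16 ≠ 0; add h_4 = -209/16x_2 - 209/16 to the basis.

The other S-polynomials (S(f_1,f_3), S(f_2,f_3), S(f_1,h_4), S(f_2,h_4), S(f_3,h_4)) all reduce to 0 modulo the current basis, so we have a Gröbner basis.
Inter-reduce: drop elements whose leading term is divisible by another's, tail-reduce, and make monic.
Reduced Gröbner basis: {x_1 + 5, x_2 + 1}.

The lex basis is triangular: the last element involves only x_2. Solving x_2 + 1 = 0 gives x_2 ∈ {-1}; substituting each value into the earlier elements determines the remaining variables.
  x_2 = -1: the earlier basis element becomes x_1 + 5 = 0, giving x_1 = -5 — point (-5, -1).
Substituting each solution back into the original system confirms all equations vanish.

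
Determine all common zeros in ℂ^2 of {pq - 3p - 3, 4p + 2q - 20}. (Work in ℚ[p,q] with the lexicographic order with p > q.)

{(3, 4), (1/2, 9)}

Compute a lex Gröbner basis by Buchberger's algorithm.
f_1 = pq - 3p - 3, LT = pq.
f_2 = 4p + 2q - 20, LT = p.

S(f_1,f_2): lcm = pq. S = -3p - ½q² + 5q - 3.
  reduce S modulo (f_1, f_2):
  remainder -½q² + 13/2q - 18 ≠ 0; add h_3 = -½q² + 13/2q - 18 to the basis.

The other S-polynomials (S(f_1,h_3), S(f_2,h_3)) all reduce to 0 modulo the current basis, so we have a Gröbner basis.
Inter-reduce: drop elements whose leading term is divisible by another's, tail-reduce, and make monic.
Reduced Gröbner basis: {p + ½q - 5, q² - 13q + 36}.

Since the basis is lex-ordered, q² - 13q + 36 is univariate in q. Its roots are {4, 9}. Back-substituting each root into the other basis elements fixes the other coordinates.
  q = 4: the earlier basis element becomes p - 3 = 0, giving p = 3 — point (3, 4).
  q = 9: the earlier basis element becomes p - ½ = 0, giving p = 1/2 — point (1/2, 9).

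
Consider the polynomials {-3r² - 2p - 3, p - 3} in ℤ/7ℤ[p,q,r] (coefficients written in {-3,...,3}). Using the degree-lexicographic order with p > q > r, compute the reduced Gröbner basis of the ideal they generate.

f_1 = -3r² - 2p - 3, LT = r².
f_2 = p - 3, LT = p.

S(f_1,f_2): leading monomials are coprime, so the S-polynomial reduces to 0 (Buchberger's first criterion).
Every S-polynomial of the final basis reduces to 0, so we have a Gröbner basis.

G = {r² + 3, p - 3}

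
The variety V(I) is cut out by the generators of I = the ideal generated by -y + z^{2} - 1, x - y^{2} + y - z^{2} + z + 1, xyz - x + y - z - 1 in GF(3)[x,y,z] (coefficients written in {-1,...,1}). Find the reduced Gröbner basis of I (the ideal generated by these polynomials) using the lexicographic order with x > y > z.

G = {x - z^{4} - z^{2} + z - 1, y - z^{2} + 1, z^{7} + z^{4} + z^{2} - z}

f_1 = -y + z^{2} - 1, LT = y.
f_2 = x - y^{2} + y - z^{2} + z + 1, LT = x.
f_3 = xyz - x + y - z - 1, LT = xyz.

S(f_1,f_3): lcm = xyz. S = -xz^{3} + xz + x - y + z + 1.
  leading term xz^{3}: subtract (-z^{3})·f_2 from -xz^{3} + xz + x - y + z + 1 → xz + x - y^{2}z^{3} + yz^{3} - y - z^{5} + z^{4} + z^{3} + z + 1
  leading term xz: subtract (z)·f_2 from xz + x - y^{2}z^{3} + yz^{3} - y - z^{5} + z^{4} + z^{3} + z + 1 → x - y^{2}z^{3} + y^{2}z + yz^{3} - yz - y - z^{5} + z^{4} - z^{3} - z^{2} + 1
  leading term x: subtract (1)·f_2 from x - y^{2}z^{3} + y^{2}z + yz^{3} - yz - y - z^{5} + z^{4} - z^{3} - z^{2} + 1 → -y^{2}z^{3} + y^{2}z + y^{2} + yz^{3} - yz + y - z^{5} + z^{4} - z^{3} - z
  leading term y^{2}z^{3}: subtract (yz^{3})·f_1 from -y^{2}z^{3} + y^{2}z + y^{2} + yz^{3} - yz + y - z^{5} + z^{4} - z^{3} - z → y^{2}z + y^{2} - yz^{5} - yz^{3} - yz + y - z^{5} + z^{4} - z^{3} - z
  leading term y^{2}z: subtract (-yz)·f_1 from y^{2}z + y^{2} - yz^{5} - yz^{3} - yz + y - z^{5} + z^{4} - z^{3} - z → y^{2} - yz^{5} + yz + y - z^{5} + z^{4} - z^{3} - z
  leading term y^{2}: subtract (-y)·f_1 from y^{2} - yz^{5} + yz + y - z^{5} + z^{4} - z^{3} - z → -yz^{5} + yz^{2} + yz - z^{5} + z^{4} - z^{3} - z
  leading term yz^{5}: subtract (z^{5})·f_1 from -yz^{5} + yz^{2} + yz - z^{5} + z^{4} - z^{3} - z → yz^{2} + yz - z^{7} + z^{4} - z^{3} - z
  leading term yz^{2}: subtract (-z^{2})·f_1 from yz^{2} + yz - z^{7} + z^{4} - z^{3} - z → yz - z^{7} - z^{4} - z^{3} - z^{2} - z
  leading term yz: subtract (-z)·f_1 from yz - z^{7} - z^{4} - z^{3} - z^{2} - z → -z^{7} - z^{4} - z^{2} + z
  leading term z^{7}: no divisor's leading term divides it; move -z^{7} to the remainder.
  leading term z^{4}: no divisor's leading term divides it; move -z^{4} to the remainder.
  leading term z^{2}: no divisor's leading term divides it; move -z^{2} to the remainder.
  leading term z: no divisor's leading term divides it; move z to the remainder.
  remainder -z^{7} - z^{4} - z^{2} + z ≠ 0; add g_4 = -z^{7} - z^{4} - z^{2} + z to the basis.

The other S-polynomials (S(f_1,f_2), S(f_2,f_3), S(f_1,g_4), S(f_2,g_4), S(f_3,g_4)) all reduce to 0 modulo the current basis, so we have a Gröbner basis.
Inter-reduce: drop elements whose leading term is divisible by another's, tail-reduce, and make monic.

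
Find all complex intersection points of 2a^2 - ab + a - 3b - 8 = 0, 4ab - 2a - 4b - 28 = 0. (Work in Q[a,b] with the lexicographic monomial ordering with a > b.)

{(-2, -2), (11/8 + sqrt(329)/8, -1/16 + 3*sqrt(329)/16), (11/8 - sqrt(329)/8, -3*sqrt(329)/16 - 1/16)}

Compute a lex Gröbner basis by Buchberger's algorithm.
f_1 = 2a^2 - ab + a - 3b - 8, LT = a^2.
f_2 = 4ab - 2a - 4b - 28, LT = ab.

S(f_1,f_2): lcm = a^2b. S = 1/2a^2 - 1/2ab^2 + 3/2ab + 7a - 3/2b^2 - 4b.
  leading term a^2: subtract (1/4)·f_1 from 1/2a^2 - 1/2ab^2 + 3/2ab + 7a - 3/2b^2 - 4b → -1/2ab^2 + 7/4ab + 27/4a - 3/2b^2 - 13/4b + 2
  leading term ab^2: subtract (-1/8b)·f_2 from -1/2ab^2 + 7/4ab + 27/4a - 3/2b^2 - 13/4b + 2 → 3/2ab + 27/4a - 2b^2 - 27/4b + 2
  leading term ab: subtract (3/8)·f_2 from 3/2ab + 27/4a - 2b^2 - 27/4b + 2 → 15/2a - 2b^2 - 21/4b + 25/2
  leading term a: no divisor's leading term divides it; move 15/2a to the remainder.
  leading term b^2: no divisor's leading term divides it; move -2b^2 to the remainder.
  leading term b: no divisor's leading term divides it; move -21/4b to the remainder.
  leading term 1: no divisor's leading term divides it; move 25/2 to the remainder.
  remainder 15/2a - 2b^2 - 21/4b + 25/2 ≠ 0; add h_3 = 15/2a - 2b^2 - 21/4b + 25/2 to the basis.

S(f_1,h_3): lcm = a^2. S = 4/15ab^2 + 1/5ab - 7/6a - 3/2b - 4.
  leading term ab^2: subtract (1/15b)·f_2 from 4/15ab^2 + 1/5ab - 7/6a - 3/2b - 4 → 1/3ab - 7/6a + 4/15b^2 + 11/30b - 4
  leading term ab: subtract (1/12)·f_2 from 1/3ab - 7/6a + 4/15b^2 + 11/30b - 4 → -a + 4/15b^2 + 7/10b - 5/3
  leading term a: subtract (-2/15)·h_3 from -a + 4/15b^2 + 7/10b - 5/3 → 0
  remainder 0.

S(f_2,h_3): lcm = ab. S = -1/2a + 4/15b^3 + 7/10b^2 - 8/3b - 7.
  leading term a: subtract (-1/15)·h_3 from -1/2a + 4/15b^3 + 7/10b^2 - 8/3b - 7 → 4/15b^3 + 17/30b^2 - 181/60b - 37/6
  leading term b^3: no divisor's leading term divides it; move 4/15b^3 to the remainder.
  leading term b^2: no divisor's leading term divides it; move 17/30b^2 to the remainder.
  leading term b: no divisor's leading term divides it; move -181/60b to the remainder.
  leading term 1: no divisor's leading term divides it; move -37/6 to the remainder.
  remainder 4/15b^3 + 17/30b^2 - 181/60b - 37/6 ≠ 0; add h_4 = 4/15b^3 + 17/30b^2 - 181/60b - 37/6 to the basis.

S(f_1,h_4): leading monomials are coprime, so the S-polynomial reduces to 0 (Buchberger's first criterion).
S(f_2,h_4): lcm = ab^3. S = -21/8ab^2 + 181/16ab + 185/8a - b^3 - 7b^2.
  leading term ab^2: subtract (-21/32b)·f_2 from -21/8ab^2 + 181/16ab + 185/8a - b^3 - 7b^2 → 10ab + 185/8a - b^3 - 77/8b^2 - 147/8b
  leading term ab: subtract (5/2)·f_2 from 10ab + 185/8a - b^3 - 77/8b^2 - 147/8b → 225/8a - b^3 - 77/8b^2 - 67/8b + 70
  leading term a: subtract (15/4)·h_3 from 225/8a - b^3 - 77/8b^2 - 67/8b + 70 → -b^3 - 17/8b^2 + 181/16b + 185/8
  leading term b^3: subtract (-15/4)·h_4 from -b^3 - 17/8b^2 + 181/16b + 185/8 → 0
  remainder 0.

S(h_3,h_4): leading monomials are coprime, so the S-polynomial reduces to 0 (Buchberger's first criterion).
Every S-polynomial of the final basis reduces to 0, so we have a Gröbner basis.
Inter-reduce: drop elements whose leading term is divisible by another's, tail-reduce, and make monic.
Reduced Gröbner basis: {a - 4/15b^2 - 7/10b + 5/3, b^3 + 17/8b^2 - 181/16b - 185/8}.

The lex basis is triangular: the last element involves only b. Solving b^3 + 17/8b^2 - 181/16b - 185/8 = 0 gives b ∈ {-2, -1/16 + 3*sqrt(329)/16, -3*sqrt(329)/16 - 1/16}; substituting each value into the earlier elements determines the remaining variables.
  b = -2: the earlier basis element becomes a + 2 = 0, giving a = -2 — point (-2, -2).
  b = -1/16 + 3*sqrt(329)/16: the earlier basis element becomes a - sqrt(329)/8 - 11/8 = 0, giving a = 11/8 + sqrt(329)/8 — point (11/8 + sqrt(329)/8, -1/16 + 3*sqrt(329)/16).
  b = -3*sqrt(329)/16 - 1/16: the earlier basis element becomes a - 11/8 + sqrt(329)/8 = 0, giving a = 11/8 - sqrt(329)/8 — point (11/8 - sqrt(329)/8, -3*sqrt(329)/16 - 1/16).
Each listed point satisfies every original equation (direct substitution).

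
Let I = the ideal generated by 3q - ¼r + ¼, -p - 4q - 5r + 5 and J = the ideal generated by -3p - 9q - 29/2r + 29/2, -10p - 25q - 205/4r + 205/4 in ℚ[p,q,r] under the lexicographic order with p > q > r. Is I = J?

For a fixed monomial order, each ideal has a unique reduced Gröbner basis; comparing bases decides equality.
Buchberger on the first generating set:
f_1 = 3q - ¼r + ¼, LT = q.
f_2 = -p - 4q - 5r + 5, LT = p.

S(f_1,f_2): leading monomials are coprime, so the S-polynomial reduces to 0 (Buchberger's first criterion).
Every S-polynomial of the final basis reduces to 0, so we have a Gröbner basis.
Inter-reduce: drop elements whose leading term is divisible by another's, tail-reduce, and make monic.
Reduced Gröbner basis: {p + 16/3r - 16/3, q - 1/12r + 1/12}.

Buchberger on the second generating set:
h_1 = -3p - 9q - 29/2r + 29/2, LT = p.
h_2 = -10p - 25q - 205/4r + 205/4, LT = p.

S(h_1,h_2): lcm = p. S = ½q - 7/24r + 7/24.
  leading term q: no divisor's leading term divides it; move ½q to the remainder.
  leading term r: no divisor's leading term divides it; move -7/24r to the remainder.
  leading term 1: no divisor's leading term divides it; move 7/24 to the remainder.
  remainder ½q - 7/24r + 7/24 ≠ 0; add k_3 = ½q - 7/24r + 7/24 to the basis.

S(h_1,k_3): leading monomials are coprime, so the S-polynomial reduces to 0 (Buchberger's first criterion).
S(h_2,k_3): leading monomials are coprime, so the S-polynomial reduces to 0 (Buchberger's first criterion).
Every S-polynomial of the final basis reduces to 0, so we have a Gröbner basis.
Inter-reduce: drop elements whose leading term is divisible by another's, tail-reduce, and make monic.
Reduced Gröbner basis: {p + 79/12r - 79/12, q - 7/12r + 7/12}.

Since the reduced bases disagree, the two ideals are not the same.

No, the ideals differ.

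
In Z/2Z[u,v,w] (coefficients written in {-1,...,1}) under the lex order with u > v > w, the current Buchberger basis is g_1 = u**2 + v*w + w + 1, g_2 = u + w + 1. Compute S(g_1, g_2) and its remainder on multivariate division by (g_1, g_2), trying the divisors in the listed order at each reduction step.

S(g_1, g_2) = u*w + u + v*w + w + 1; remainder on division = v*w + w**2 + w.

lcm(LM(g_1), LM(g_2)) = u**2.
S = (lcm/LT(g_1))·g_1 − (lcm/LT(g_2))·g_2 = u*w + u + v*w + w + 1.
Reduce S modulo (g_1, g_2) in that order:
  leading term u*w: subtract (w)·g_2 from u*w + u + v*w + w + 1 → u + v*w + w**2 + 1
  leading term u: subtract (1)·g_2 from u + v*w + w**2 + 1 → v*w + w**2 + w
  leading term v*w: no divisor's leading term divides it; move v*w to the remainder.
  leading term w**2: no divisor's leading term divides it; move w**2 to the remainder.
  leading term w: no divisor's leading term divides it; move w to the remainder.
The remainder v*w + w**2 + w is nonzero, so it would be added as the next basis element.
An S-polynomial is built so that the two leading terms cancel; whether anything survives reduction is exactly the Gröbner-basis criterion.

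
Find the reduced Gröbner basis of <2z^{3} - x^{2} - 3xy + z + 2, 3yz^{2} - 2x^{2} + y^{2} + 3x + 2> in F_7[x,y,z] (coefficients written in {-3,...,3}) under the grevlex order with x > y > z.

f_1 = 2z^{3} - x^{2} - 3xy + z + 2, LT = z^{3}.
f_2 = 3yz^{2} - 2x^{2} + y^{2} + 3x + 2, LT = yz^{2}.

S(f_1,f_2): lcm = yz^{3}. S = 3x^{2}y + 2xy^{2} + 3x^{2}z + 2y^{2}z - xz - 3yz + y - 3z.
  leading term x^{2}y: no divisor's leading term divides it; move 3x^{2}y to the remainder.
  leading term xy^{2}: no divisor's leading term divides it; move 2xy^{2} to the remainder.
  leading term x^{2}z: no divisor's leading term divides it; move 3x^{2}z to the remainder.
  leading term y^{2}z: no divisor's leading term divides it; move 2y^{2}z to the remainder.
  leading term xz: no divisor's leading term divides it; move -xz to the remainder.
  leading term yz: no divisor's leading term divides it; move -3yz to the remainder.
  leading term y: no divisor's leading term divides it; move y to the remainder.
  leading term z: no divisor's leading term divides it; move -3z to the remainder.
  remainder 3x^{2}y + 2xy^{2} + 3x^{2}z + 2y^{2}z - xz - 3yz + y - 3z ≠ 0; add g_3 = 3x^{2}y + 2xy^{2} + 3x^{2}z + 2y^{2}z - xz - 3yz + y - 3z to the basis.

The other S-polynomials (S(f_1,g_3), S(f_2,g_3)) all reduce to 0 modulo the current basis, so we have a Gröbner basis.

G = {x^{2}y + 3xy^{2} + x^{2}z + 3y^{2}z + 2xz - yz - 2y - z, yz^{2} - 3x^{2} - 2y^{2} + x + 3, z^{3} + 3x^{2} + 2xy - 3z + 1}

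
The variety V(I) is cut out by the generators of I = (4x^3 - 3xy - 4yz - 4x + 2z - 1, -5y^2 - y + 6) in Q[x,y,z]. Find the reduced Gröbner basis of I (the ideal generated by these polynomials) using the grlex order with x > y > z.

The reduced Gröbner basis is the canonical form of the ideal for this ordering.

f_1 = 4x^3 - 3xy - 4yz - 4x + 2z - 1, LT = x^3.
f_2 = -5y^2 - y + 6, LT = y^2.

The S-polynomials (S(f_1,f_2)) all reduce to 0 modulo the current basis, so we have a Gröbner basis.

G = {x^3 - 3/4xy - yz - x + 1/2z - 1/4, y^2 + 1/5y - 6/5}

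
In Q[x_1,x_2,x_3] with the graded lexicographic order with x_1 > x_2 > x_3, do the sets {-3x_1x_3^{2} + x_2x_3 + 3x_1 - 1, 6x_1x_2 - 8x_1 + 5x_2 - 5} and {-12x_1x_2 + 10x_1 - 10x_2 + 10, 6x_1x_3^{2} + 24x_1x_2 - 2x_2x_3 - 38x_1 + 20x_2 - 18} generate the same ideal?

Two ideals are equal iff their reduced Gröbner bases coincide (the reduced basis is unique for a fixed ordering).
Buchberger on the first generating set:
f_1 = -3x_1x_3^{2} + x_2x_3 + 3x_1 - 1, LT = x_1x_3^{2}.
f_2 = 6x_1x_2 - 8x_1 + 5x_2 - 5, LT = x_1x_2.

S(f_1,f_2): lcm = x_1x_2x_3^{2}. S = \tfrac{4}{3}x_1x_3^{2} - \tfrac{1}{3}x_2^{2}x_3 - \tfrac{5}{6}x_2x_3^{2} - x_1x_2 + \tfrac{5}{6}x_3^{2} + \tfrac{1}{3}x_2.
  reduce S modulo (f_1, f_2):
  remainder -\tfrac{1}{3}x_2^{2}x_3 - \tfrac{5}{6}x_2x_3^{2} + \tfrac{4}{9}x_2x_3 + \tfrac{5}{6}x_3^{2} + \tfrac{7}{6}x_2 - \tfrac{23}{18} ≠ 0; add g_3 = -\tfrac{1}{3}x_2^{2}x_3 - \tfrac{5}{6}x_2x_3^{2} + \tfrac{4}{9}x_2x_3 + \tfrac{5}{6}x_3^{2} + \tfrac{7}{6}x_2 - \tfrac{23}{18} to the basis.

The other S-polynomials (S(f_1,g_3), S(f_2,g_3)) all reduce to 0 modulo the current basis, so we have a Gröbner basis.
Inter-reduce: drop elements whose leading term is divisible by another's, tail-reduce, and make monic.
Reduced Gröbner basis: {x_1x_3^{2} - \tfrac{1}{3}x_2x_3 - x_1 + \tfrac{1}{3}, x_2^{2}x_3 + \tfrac{5}{2}x_2x_3^{2} - \tfrac{4}{3}x_2x_3 - \tfrac{5}{2}x_3^{2} - \tfrac{7}{2}x_2 + \tfrac{23}{6}, x_1x_2 - \tfrac{4}{3}x_1 + \tfrac{5}{6}x_2 - \tfrac{5}{6}}.

Buchberger on the second generating set:
h_1 = -12x_1x_2 + 10x_1 - 10x_2 + 10, LT = x_1x_2.
h_2 = 6x_1x_3^{2} + 24x_1x_2 - 2x_2x_3 - 38x_1 + 20x_2 - 18, LT = x_1x_3^{2}.

S(h_1,h_2): lcm = x_1x_2x_3^{2}. S = -4x_1x_2^{2} - \tfrac{5}{6}x_1x_3^{2} + \tfrac{1}{3}x_2^{2}x_3 + \tfrac{5}{6}x_2x_3^{2} + \tfrac{19}{3}x_1x_2 - \tfrac{10}{3}x_2^{2} - \tfrac{5}{6}x_3^{2} + 3x_2.
  reduce S modulo (h_1, h_2):
  remainder \tfrac{1}{3}x_2^{2}x_3 + \tfrac{5}{6}x_2x_3^{2} - \tfrac{5}{18}x_2x_3 - \tfrac{5}{6}x_3^{2} - \tfrac{17}{6}x_2 + \tfrac{25}{9} ≠ 0; add k_3 = \tfrac{1}{3}x_2^{2}x_3 + \tfrac{5}{6}x_2x_3^{2} - \tfrac{5}{18}x_2x_3 - \tfrac{5}{6}x_3^{2} - \tfrac{17}{6}x_2 + \tfrac{25}{9} to the basis.

The other S-polynomials (S(h_1,k_3), S(h_2,k_3)) all reduce to 0 modulo the current basis, so we have a Gröbner basis.
Inter-reduce: drop elements whose leading term is divisible by another's, tail-reduce, and make monic.
Reduced Gröbner basis: {x_1x_3^{2} - \tfrac{1}{3}x_2x_3 - 3x_1 + \tfrac{1}{3}, x_2^{2}x_3 + \tfrac{5}{2}x_2x_3^{2} - \tfrac{5}{6}x_2x_3 - \tfrac{5}{2}x_3^{2} - \tfrac{17}{2}x_2 + \tfrac{25}{3}, x_1x_2 - \tfrac{5}{6}x_1 + \tfrac{5}{6}x_2 - \tfrac{5}{6}}.

Since the reduced bases disagree, the two ideals are not the same.

No, the ideals differ.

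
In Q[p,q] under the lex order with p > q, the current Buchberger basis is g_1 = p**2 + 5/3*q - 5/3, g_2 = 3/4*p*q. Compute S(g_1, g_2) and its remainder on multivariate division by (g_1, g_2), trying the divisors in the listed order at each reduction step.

lcm(LM(g_1), LM(g_2)) = p**2*q.
S = (lcm/LT(g_1))·g_1 − (lcm/LT(g_2))·g_2 = 5/3*q**2 - 5/3*q.
Reduce S modulo (g_1, g_2) in that order:
  leading term q**2: no divisor's leading term divides it; move 5/3*q**2 to the remainder.
  leading term q: no divisor's leading term divides it; move -5/3*q to the remainder.
The remainder 5/3*q**2 - 5/3*q is nonzero, so it would be added as the next basis element.

S(g_1, g_2) = 5/3*q**2 - 5/3*q; remainder on division = 5/3*q**2 - 5/3*q.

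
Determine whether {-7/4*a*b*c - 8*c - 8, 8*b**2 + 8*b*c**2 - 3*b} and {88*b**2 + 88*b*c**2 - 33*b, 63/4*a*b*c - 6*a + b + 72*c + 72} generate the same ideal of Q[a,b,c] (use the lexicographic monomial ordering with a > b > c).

No, the ideals differ.

For a fixed monomial order, each ideal has a unique reduced Gröbner basis; comparing bases decides equality.
Buchberger on the first generating set:
f_1 = -7/4*a*b*c - 8*c - 8, LT = a*b*c.
f_2 = 8*b**2 + 8*b*c**2 - 3*b, LT = b**2.

S(f_1,f_2): lcm = a*b**2*c. S = -a*b*c**3 + 3/8*a*b*c + 32/7*b*c + 32/7*b.
  leading term a*b*c**3: subtract (4/7*c**2)·f_1 from -a*b*c**3 + 3/8*a*b*c + 32/7*b*c + 32/7*b → 3/8*a*b*c + 32/7*b*c + 32/7*b + 32/7*c**3 + 32/7*c**2
  leading term a*b*c: subtract (-3/14)·f_1 from 3/8*a*b*c + 32/7*b*c + 32/7*b + 32/7*c**3 + 32/7*c**2 → 32/7*b*c + 32/7*b + 32/7*c**3 + 32/7*c**2 - 12/7*c - 12/7
  leading term b*c: no divisor's leading term divides it; move 32/7*b*c to the remainder.
  leading term b: no divisor's leading term divides it; move 32/7*b to the remainder.
  leading term c**3: no divisor's leading term divides it; move 32/7*c**3 to the remainder.
  leading term c**2: no divisor's leading term divides it; move 32/7*c**2 to the remainder.
  leading term c: no divisor's leading term divides it; move -12/7*c to the remainder.
  leading term 1: no divisor's leading term divides it; move -12/7 to the remainder.
  remainder 32/7*b*c + 32/7*b + 32/7*c**3 + 32/7*c**2 - 12/7*c - 12/7 ≠ 0; add g_3 = 32/7*b*c + 32/7*b + 32/7*c**3 + 32/7*c**2 - 12/7*c - 12/7 to the basis.

S(f_1,g_3): lcm = a*b*c. S = -a*b - a*c**3 - a*c**2 + 3/8*a*c + 3/8*a + 32/7*c + 32/7.
  leading term a*b: no divisor's leading term divides it; move -a*b to the remainder.
  leading term a*c**3: no divisor's leading term divides it; move -a*c**3 to the remainder.
  leading term a*c**2: no divisor's leading term divides it; move -a*c**2 to the remainder.
  leading term a*c: no divisor's leading term divides it; move 3/8*a*c to the remainder.
  leading term a: no divisor's leading term divides it; move 3/8*a to the remainder.
  leading term c: no divisor's leading term divides it; move 32/7*c to the remainder.
  leading term 1: no divisor's leading term divides it; move 32/7 to the remainder.
  remainder -a*b - a*c**3 - a*c**2 + 3/8*a*c + 3/8*a + 32/7*c + 32/7 ≠ 0; add g_4 = -a*b - a*c**3 - a*c**2 + 3/8*a*c + 3/8*a + 32/7*c + 32/7 to the basis.

S(f_1,g_4): lcm = a*b*c. S = -a*c**4 - a*c**3 + 3/8*a*c**2 + 3/8*a*c + 32/7*c**2 + 64/7*c + 32/7.
  leading term a*c**4: no divisor's leading term divides it; move -a*c**4 to the remainder.
  leading term a*c**3: no divisor's leading term divides it; move -a*c**3 to the remainder.
  leading term a*c**2: no divisor's leading term divides it; move 3/8*a*c**2 to the remainder.
  leading term a*c: no divisor's leading term divides it; move 3/8*a*c to the remainder.
  leading term c**2: no divisor's leading term divides it; move 32/7*c**2 to the remainder.
  leading term c: no divisor's leading term divides it; move 64/7*c to the remainder.
  leading term 1: no divisor's leading term divides it; move 32/7 to the remainder.
  remainder -a*c**4 - a*c**3 + 3/8*a*c**2 + 3/8*a*c + 32/7*c**2 + 64/7*c + 32/7 ≠ 0; add g_5 = -a*c**4 - a*c**3 + 3/8*a*c**2 + 3/8*a*c + 32/7*c**2 + 64/7*c + 32/7 to the basis.

The other S-polynomials (S(f_2,g_3), S(f_2,g_4), S(g_3,g_4), S(f_1,g_5), S(f_2,g_5), S(g_3,g_5), S(g_4,g_5)) all reduce to 0 modulo the current basis, so we have a Gröbner basis.
Inter-reduce: drop elements whose leading term is divisible by another's, tail-reduce, and make monic.
Reduced Gröbner basis: {a*b + a*c**3 + a*c**2 - 3/8*a*c - 3/8*a - 32/7*c - 32/7, a*c**4 + a*c**3 - 3/8*a*c**2 - 3/8*a*c - 32/7*c**2 - 64/7*c - 32/7, b**2 + 5/8*b - c**4 + 11/8*c**2 - 3/8, b*c + b + c**3 + c**2 - 3/8*c - 3/8}.

Buchberger on the second generating set:
h_1 = 88*b**2 + 88*b*c**2 - 33*b, LT = b**2.
h_2 = 63/4*a*b*c - 6*a + b + 72*c + 72, LT = a*b*c.

S(h_1,h_2): lcm = a*b**2*c. S = a*b*c**3 - 3/8*a*b*c + 8/21*a*b - 4/63*b**2 - 32/7*b*c - 32/7*b.
  leading term a*b*c**3: subtract (4/63*c**2)·h_2 from a*b*c**3 - 3/8*a*b*c + 8/21*a*b - 4/63*b**2 - 32/7*b*c - 32/7*b → -3/8*a*b*c + 8/21*a*b + 8/21*a*c**2 - 4/63*b**2 - 4/63*b*c**2 - 32/7*b*c - 32/7*b - 32/7*c**3 - 32/7*c**2
  leading term a*b*c: subtract (-1/42)·h_2 from -3/8*a*b*c + 8/21*a*b + 8/21*a*c**2 - 4/63*b**2 - 4/63*b*c**2 - 32/7*b*c - 32/7*b - 32/7*c**3 - 32/7*c**2 → 8/21*a*b + 8/21*a*c**2 - 1/7*a - 4/63*b**2 - 4/63*b*c**2 - 32/7*b*c - 191/42*b - 32/7*c**3 - 32/7*c**2 + 12/7*c + 12/7
  leading term a*b: no divisor's leading term divides it; move 8/21*a*b to the remainder.
  leading term a*c**2: no divisor's leading term divides it; move 8/21*a*c**2 to the remainder.
  leading term a: no divisor's leading term divides it; move -1/7*a to the remainder.
  leading term b**2: subtract (-1/1386)·h_1 from -4/63*b**2 - 4/63*b*c**2 - 32/7*b*c - 191/42*b - 32/7*c**3 - 32/7*c**2 + 12/7*c + 12/7 → -32/7*b*c - 32/7*b - 32/7*c**3 - 32/7*c**2 + 12/7*c + 12/7
  leading term b*c: no divisor's leading term divides it; move -32/7*b*c to the remainder.
  leading term b: no divisor's leading term divides it; move -32/7*b to the remainder.
  leading term c**3: no divisor's leading term divides it; move -32/7*c**3 to the remainder.
  leading term c**2: no divisor's leading term divides it; move -32/7*c**2 to the remainder.
  leading term c: no divisor's leading term divides it; move 12/7*c to the remainder.
  leading term 1: no divisor's leading term divides it; move 12/7 to the remainder.
  remainder 8/21*a*b + 8/21*a*c**2 - 1/7*a - 32/7*b*c - 32/7*b - 32/7*c**3 - 32/7*c**2 + 12/7*c + 12/7 ≠ 0; add k_3 = 8/21*a*b + 8/21*a*c**2 - 1/7*a - 32/7*b*c - 32/7*b - 32/7*c**3 - 32/7*c**2 + 12/7*c + 12/7 to the basis.

S(h_2,k_3): lcm = a*b*c. S = -a*c**3 + 3/8*a*c - 8/21*a + 12*b*c**2 + 12*b*c + 4/63*b + 12*c**4 + 12*c**3 - 9/2*c**2 + 1/14*c + 32/7.
  leading term a*c**3: no divisor's leading term divides it; move -a*c**3 to the remainder.
  leading term a*c: no divisor's leading term divides it; move 3/8*a*c to the remainder.
  leading term a: no divisor's leading term divides it; move -8/21*a to the remainder.
  leading term b*c**2: no divisor's leading term divides it; move 12*b*c**2 to the remainder.
  leading term b*c: no divisor's leading term divides it; move 12*b*c to the remainder.
  leading term b: no divisor's leading term divides it; move 4/63*b to the remainder.
  leading term c**4: no divisor's leading term divides it; move 12*c**4 to the remainder.
  leading term c**3: no divisor's leading term divides it; move 12*c**3 to the remainder.
  leading term c**2: no divisor's leading term divides it; move -9/2*c**2 to the remainder.
  leading term c: no divisor's leading term divides it; move 1/14*c to the remainder.
  leading term 1: no divisor's leading term divides it; move 32/7 to the remainder.
  remainder -a*c**3 + 3/8*a*c - 8/21*a + 12*b*c**2 + 12*b*c + 4/63*b + 12*c**4 + 12*c**3 - 9/2*c**2 + 1/14*c + 32/7 ≠ 0; add k_4 = -a*c**3 + 3/8*a*c - 8/21*a + 12*b*c**2 + 12*b*c + 4/63*b + 12*c**4 + 12*c**3 - 9/2*c**2 + 1/14*c + 32/7 to the basis.

The other S-polynomials (S(h_1,k_3), S(h_1,k_4), S(h_2,k_4), S(k_3,k_4)) all reduce to 0 modulo the current basis, so we have a Gröbner basis.
Inter-reduce: drop elements whose leading term is divisible by another's, tail-reduce, and make monic.
Reduced Gröbner basis: {a*b + a*c**2 - 3/8*a - 12*b*c - 12*b - 12*c**3 - 12*c**2 + 9/2*c + 9/2, a*c**3 - 3/8*a*c + 8/21*a - 12*b*c**2 - 12*b*c - 4/63*b - 12*c**4 - 12*c**3 + 9/2*c**2 - 1/14*c - 32/7, b**2 + b*c**2 - 3/8*b}.

Since the reduced bases disagree, the two ideals are not the same.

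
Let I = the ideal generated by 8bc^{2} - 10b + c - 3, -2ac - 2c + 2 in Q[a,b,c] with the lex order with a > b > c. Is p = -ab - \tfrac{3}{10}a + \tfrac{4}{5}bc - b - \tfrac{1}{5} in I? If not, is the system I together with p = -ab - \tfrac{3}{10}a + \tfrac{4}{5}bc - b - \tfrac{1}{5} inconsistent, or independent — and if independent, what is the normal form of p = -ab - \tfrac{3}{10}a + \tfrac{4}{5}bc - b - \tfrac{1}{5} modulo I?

First compute the reduced Gröbner basis of I by Buchberger's algorithm.
f_1 = 8bc^{2} - 10b + c - 3, LT = bc^{2}.
f_2 = -2ac - 2c + 2, LT = ac.

S(f_1,f_2): lcm = abc^{2}. S = -\tfrac{5}{4}ab + \tfrac{1}{8}ac - \tfrac{3}{8}a - bc^{2} + bc.
  leading term ab: no divisor's leading term divides it; move -\tfrac{5}{4}ab to the remainder.
  leading term ac: subtract (-\tfrac{1}{16})·f_2 from \tfrac{1}{8}ac - \tfrac{3}{8}a - bc^{2} + bc → -\tfrac{3}{8}a - bc^{2} + bc - \tfrac{1}{8}c + \tfrac{1}{8}
  leading term a: no divisor's leading term divides it; move -\tfrac{3}{8}a to the remainder.
  leading term bc^{2}: subtract (-\tfrac{1}{8})·f_1 from -bc^{2} + bc - \tfrac{1}{8}c + \tfrac{1}{8} → bc - \tfrac{5}{4}b - \tfrac{1}{4}
  leading term bc: no divisor's leading term divides it; move bc to the remainder.
  leading term b: no divisor's leading term divides it; move -\tfrac{5}{4}b to the remainder.
  leading term 1: no divisor's leading term divides it; move -\tfrac{1}{4} to the remainder.
  remainder -\tfrac{5}{4}ab - \tfrac{3}{8}a + bc - \tfrac{5}{4}b - \tfrac{1}{4} ≠ 0; add h_3 = -\tfrac{5}{4}ab - \tfrac{3}{8}a + bc - \tfrac{5}{4}b - \tfrac{1}{4} to the basis.

S(f_1,h_3): lcm = abc^{2}. S = -\tfrac{5}{4}ab - \tfrac{3}{10}ac^{2} + \tfrac{1}{8}ac - \tfrac{3}{8}a + \tfrac{4}{5}bc^{3} - bc^{2} - \tfrac{1}{5}c^{2}.
  leading term ab: subtract (1)·h_3 from -\tfrac{5}{4}ab - \tfrac{3}{10}ac^{2} + \tfrac{1}{8}ac - \tfrac{3}{8}a + \tfrac{4}{5}bc^{3} - bc^{2} - \tfrac{1}{5}c^{2} → -\tfrac{3}{10}ac^{2} + \tfrac{1}{8}ac + \tfrac{4}{5}bc^{3} - bc^{2} - bc + \tfrac{5}{4}b - \tfrac{1}{5}c^{2} + \tfrac{1}{4}
  leading term ac^{2}: subtract (\tfrac{3}{20}c)·f_2 from -\tfrac{3}{10}ac^{2} + \tfrac{1}{8}ac + \tfrac{4}{5}bc^{3} - bc^{2} - bc + \tfrac{5}{4}b - \tfrac{1}{5}c^{2} + \tfrac{1}{4} → \tfrac{1}{8}ac + \tfrac{4}{5}bc^{3} - bc^{2} - bc + \tfrac{5}{4}b + \tfrac{1}{10}c^{2} - \tfrac{3}{10}c + \tfrac{1}{4}
  leading term ac: subtract (-\tfrac{1}{16})·f_2 from \tfrac{1}{8}ac + \tfrac{4}{5}bc^{3} - bc^{2} - bc + \tfrac{5}{4}b + \tfrac{1}{10}c^{2} - \tfrac{3}{10}c + \tfrac{1}{4} → \tfrac{4}{5}bc^{3} - bc^{2} - bc + \tfrac{5}{4}b + \tfrac{1}{10}c^{2} - \tfrac{17}{40}c + \tfrac{3}{8}
  leading term bc^{3}: subtract (\tfrac{1}{10}c)·f_1 from \tfrac{4}{5}bc^{3} - bc^{2} - bc + \tfrac{5}{4}b + \tfrac{1}{10}c^{2} - \tfrac{17}{40}c + \tfrac{3}{8} → -bc^{2} + \tfrac{5}{4}b - \tfrac{1}{8}c + \tfrac{3}{8}
  leading term bc^{2}: subtract (-\tfrac{1}{8})·f_1 from -bc^{2} + \tfrac{5}{4}b - \tfrac{1}{8}c + \tfrac{3}{8} → 0
  remainder 0.

S(f_2,h_3): lcm = abc. S = -\tfrac{3}{10}ac + \tfrac{4}{5}bc^{2} - b - \tfrac{1}{5}c.
  leading term ac: subtract (\tfrac{3}{20})·f_2 from -\tfrac{3}{10}ac + \tfrac{4}{5}bc^{2} - b - \tfrac{1}{5}c → \tfrac{4}{5}bc^{2} - b + \tfrac{1}{10}c - \tfrac{3}{10}
  leading term bc^{2}: subtract (\tfrac{1}{10})·f_1 from \tfrac{4}{5}bc^{2} - b + \tfrac{1}{10}c - \tfrac{3}{10} → 0
  remainder 0.

Every S-polynomial of the final basis reduces to 0, so we have a Gröbner basis.
Inter-reduce: drop elements whose leading term is divisible by another's, tail-reduce, and make monic.
Reduced Gröbner basis: {ab + \tfrac{3}{10}a - \tfrac{4}{5}bc + b + \tfrac{1}{5}, ac + c - 1, bc^{2} - \tfrac{5}{4}b + \tfrac{1}{8}c - \tfrac{3}{8}}.
Label its elements g_1 = ab + \tfrac{3}{10}a - \tfrac{4}{5}bc + b + \tfrac{1}{5}, g_2 = ac + c - 1, g_3 = bc^{2} - \tfrac{5}{4}b + \tfrac{1}{8}c - \tfrac{3}{8}.

Reduce p = -ab - \tfrac{3}{10}a + \tfrac{4}{5}bc - b - \tfrac{1}{5} modulo G:
  leading term ab: subtract (-1)·g_1 from -ab - \tfrac{3}{10}a + \tfrac{4}{5}bc - b - \tfrac{1}{5} → 0
  normal form = 0.
Since the normal form is 0, p ∈ I.

-ab - \tfrac{3}{10}a + \tfrac{4}{5}bc - b - \tfrac{1}{5} lies in I (it reduces to 0).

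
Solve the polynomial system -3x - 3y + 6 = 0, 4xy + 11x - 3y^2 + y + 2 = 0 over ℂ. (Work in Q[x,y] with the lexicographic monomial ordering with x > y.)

{(4, -2), (2/7, 12/7)}

Compute a lex Gröbner basis by Buchberger's algorithm.
f_1 = -3x - 3y + 6, LT = x.
f_2 = 4xy + 11x - 3y^2 + y + 2, LT = xy.

S(f_1,f_2): lcm = xy. S = -11/4x + 7/4y^2 - 9/4y - 1/2.
  reduce S modulo (f_1, f_2):
  remainder 7/4y^2 + 1/2y - 6 ≠ 0; add h_3 = 7/4y^2 + 1/2y - 6 to the basis.

The other S-polynomials (S(f_1,h_3), S(f_2,h_3)) all reduce to 0 modulo the current basis, so we have a Gröbner basis.
Inter-reduce: drop elements whose leading term is divisible by another's, tail-reduce, and make monic.
Reduced Gröbner basis: {x + y - 2, y^2 + 2/7y - 24/7}.

Since the basis is lex-ordered, y^2 + 2/7y - 24/7 is univariate in y. Its roots are {-2, 12/7}. Back-substituting each root into the other basis elements fixes the other coordinates.
  y = -2: the earlier basis element becomes x - 4 = 0, giving x = 4 — point (4, -2).
  y = 12/7: the earlier basis element becomes x - 2/7 = 0, giving x = 2/7 — point (2/7, 12/7).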